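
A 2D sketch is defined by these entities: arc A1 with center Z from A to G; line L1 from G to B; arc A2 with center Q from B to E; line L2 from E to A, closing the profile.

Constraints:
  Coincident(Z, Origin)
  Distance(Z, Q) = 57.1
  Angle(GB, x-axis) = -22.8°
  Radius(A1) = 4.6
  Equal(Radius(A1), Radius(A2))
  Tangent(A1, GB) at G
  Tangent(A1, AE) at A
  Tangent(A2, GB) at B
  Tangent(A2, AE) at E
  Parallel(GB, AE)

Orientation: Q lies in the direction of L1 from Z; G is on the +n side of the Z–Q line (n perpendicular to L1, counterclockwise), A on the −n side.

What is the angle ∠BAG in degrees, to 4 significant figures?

80.85°

The slot axis is L1's direction at -22.8°, so u = (cos -22.8°, sin -22.8°) = (0.9219, -0.3875) and n = (−sin -22.8°, cos -22.8°) = (0.3875, 0.9219). Z is at the origin and Q lies 57.1 along u from Z, so Q = 57.1·u = (52.64, -22.13). Tangency of A1 to both parallel lines with radius 4.6 puts G and A at Z ± 4.6·n: G = (1.783, 4.241), A = (-1.783, -4.241). Equal radii place B and E the same way about Q: B = Q + 4.6·n = (54.42, -17.89), E = Q − 4.6·n = (50.86, -26.37). Then cos ∠BAG = AB·AG / (|AB||AG|), giving 80.85°.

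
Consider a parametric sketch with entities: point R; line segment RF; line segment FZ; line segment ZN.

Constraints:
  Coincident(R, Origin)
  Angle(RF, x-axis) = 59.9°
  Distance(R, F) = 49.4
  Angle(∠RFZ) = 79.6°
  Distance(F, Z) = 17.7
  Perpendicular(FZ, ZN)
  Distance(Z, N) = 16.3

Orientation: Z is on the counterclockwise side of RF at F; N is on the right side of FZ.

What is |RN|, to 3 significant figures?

65.5

R is at the origin; RF runs at 59.9° with length 49.4, so F = 49.4·(cos 59.9°, sin 59.9°) = (24.8, 42.7). ∠RFZ = 79.6°, so FZ runs at 59.9° + (180° − 79.6°) = 160° from the x-axis; with |FZ| = 17.7, Z = F + 17.7·(cos 160°, sin 160°) = (8.11, 48.7). FZ is perpendicular to ZN; with |ZN| = 16.3 on the right of FZ, N = Z + 16.3·(0.337, 0.941) = (13.6, 64.1). Then |RN| = |N − R| = 65.5.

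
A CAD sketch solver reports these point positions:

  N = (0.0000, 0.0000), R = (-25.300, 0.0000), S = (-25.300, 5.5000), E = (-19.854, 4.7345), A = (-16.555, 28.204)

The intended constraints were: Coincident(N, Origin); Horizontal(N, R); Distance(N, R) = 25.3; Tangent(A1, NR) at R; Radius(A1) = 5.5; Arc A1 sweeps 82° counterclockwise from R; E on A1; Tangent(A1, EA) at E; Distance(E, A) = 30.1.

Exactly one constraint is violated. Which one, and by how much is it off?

Distance(E, A) = 30.1 — off by 6.40.

N = (0.00, 0.00) ✓; N.y = 0.00, R.y = 0.00 ✓; |NR| = 25.30 ✓; ∠(SR, RN) = 90.00° ✓; |SR| = 5.500 ✓; bearing(S→E) − bearing(S→R) = 82.00° ✓; |SE| = 5.500 ✓; ∠(SE, EA) = 90.00° ✓; |EA| = 23.70 ✗.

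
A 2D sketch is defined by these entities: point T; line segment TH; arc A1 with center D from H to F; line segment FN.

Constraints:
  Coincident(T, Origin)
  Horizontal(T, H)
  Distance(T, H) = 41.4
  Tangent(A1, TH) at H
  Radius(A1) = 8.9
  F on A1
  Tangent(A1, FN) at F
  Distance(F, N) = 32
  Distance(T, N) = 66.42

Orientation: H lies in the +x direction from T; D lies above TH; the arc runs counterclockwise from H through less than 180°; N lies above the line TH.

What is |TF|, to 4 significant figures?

50.92

Checks: |DF| = 8.900 ✓; ∠(DF, FN) = 90.00° ✓; |FN| = 32.00 ✓; |TN| = 66.42 ✓.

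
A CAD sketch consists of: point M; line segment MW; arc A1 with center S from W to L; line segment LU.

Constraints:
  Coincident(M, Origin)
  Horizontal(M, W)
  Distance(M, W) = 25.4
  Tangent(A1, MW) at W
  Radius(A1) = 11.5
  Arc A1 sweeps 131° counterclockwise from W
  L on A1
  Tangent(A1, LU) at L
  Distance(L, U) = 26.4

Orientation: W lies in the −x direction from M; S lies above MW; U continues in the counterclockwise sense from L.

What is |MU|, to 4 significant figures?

51.74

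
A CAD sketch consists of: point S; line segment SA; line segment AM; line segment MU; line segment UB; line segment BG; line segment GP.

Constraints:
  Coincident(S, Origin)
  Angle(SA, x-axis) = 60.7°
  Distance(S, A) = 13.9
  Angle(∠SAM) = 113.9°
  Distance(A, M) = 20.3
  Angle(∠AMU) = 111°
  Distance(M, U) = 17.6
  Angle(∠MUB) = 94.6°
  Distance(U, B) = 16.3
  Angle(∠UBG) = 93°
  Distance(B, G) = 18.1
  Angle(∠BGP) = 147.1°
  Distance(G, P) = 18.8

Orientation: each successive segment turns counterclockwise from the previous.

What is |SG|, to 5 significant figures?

10.248

S is at the origin; SA runs at 60.7° with length 13.9, so A = (6.8024, 12.122). ∠SAM = 113.9° gives AM at 126.80° from the x-axis; with |AM| = 20.3, M = (-5.3578, 28.377). ∠AMU = 111.0° gives MU at -164.20° from the x-axis; with |MU| = 17.6, U = (-22.293, 23.584). ∠MUB = 94.6° gives UB at -78.800° from the x-axis; with |UB| = 16.3, B = (-19.127, 7.5949). ∠UBG = 93.0° gives BG at 8.2000° from the x-axis; with |BG| = 18.1, G = (-1.2118, 10.176). Then |SG| = |G − S| = 10.248.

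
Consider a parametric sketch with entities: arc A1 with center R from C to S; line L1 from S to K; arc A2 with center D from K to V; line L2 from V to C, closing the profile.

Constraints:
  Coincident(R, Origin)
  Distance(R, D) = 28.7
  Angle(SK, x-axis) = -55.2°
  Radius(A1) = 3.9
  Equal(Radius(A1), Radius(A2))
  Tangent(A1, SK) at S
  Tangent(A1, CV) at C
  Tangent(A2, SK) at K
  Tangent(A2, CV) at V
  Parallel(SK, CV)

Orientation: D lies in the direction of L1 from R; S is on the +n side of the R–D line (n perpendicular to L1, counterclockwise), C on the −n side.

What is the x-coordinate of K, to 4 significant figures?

19.58

Tangency of A1 to both parallel lines with radius 3.9 puts S and C at R ± 3.9·n: S = (3.202, 2.226), C = (-3.202, -2.226). Equal radii place K and V the same way about D: K = D + 3.9·n = (19.58, -21.34), V = D − 3.9·n = (13.18, -25.79). So K.x = 19.58.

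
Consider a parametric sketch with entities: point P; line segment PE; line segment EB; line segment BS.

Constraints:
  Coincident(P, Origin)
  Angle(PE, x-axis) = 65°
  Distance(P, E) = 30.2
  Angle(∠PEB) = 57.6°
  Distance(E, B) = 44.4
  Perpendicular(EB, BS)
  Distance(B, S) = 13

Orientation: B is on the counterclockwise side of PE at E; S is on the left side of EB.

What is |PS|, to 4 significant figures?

30.86

P is at the origin; PE runs at 65.0° with length 30.2, so E = 30.2·(cos 65.0°, sin 65.0°) = (12.76, 27.37). ∠PEB = 57.6°, so EB runs at 65.0° + (180° − 57.6°) = 187.4° from the x-axis; with |EB| = 44.4, B = E + 44.4·(cos 187.4°, sin 187.4°) = (-31.27, 21.65). The perpendicularity gives BS at right angles to EB; with |BS| = 13.0 on the left of EB, S = B + 13.0·(0.1288, -0.9917) = (-29.59, 8.760). Then |PS| = |S − P| = 30.86.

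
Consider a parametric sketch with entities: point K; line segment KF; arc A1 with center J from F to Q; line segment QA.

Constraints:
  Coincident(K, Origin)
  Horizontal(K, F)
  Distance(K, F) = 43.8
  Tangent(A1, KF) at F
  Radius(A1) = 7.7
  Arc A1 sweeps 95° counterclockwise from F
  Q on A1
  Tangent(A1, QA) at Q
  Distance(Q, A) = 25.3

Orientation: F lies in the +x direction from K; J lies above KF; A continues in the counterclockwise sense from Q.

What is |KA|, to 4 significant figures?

59.62

On A1, F sits at bearing -90° from J; a 95° counterclockwise sweep puts Q at bearing 5°, so Q = J + 7.7·(cos 5°, sin 5°) = (51.47, 8.371). Since A1 is tangent to QA there, JQ ⟂ QA, so QA runs along (−sin 5°, cos 5°); with |QA| = 25.3, A = (49.27, 33.57). Then |KA| = |A − K| = 59.62.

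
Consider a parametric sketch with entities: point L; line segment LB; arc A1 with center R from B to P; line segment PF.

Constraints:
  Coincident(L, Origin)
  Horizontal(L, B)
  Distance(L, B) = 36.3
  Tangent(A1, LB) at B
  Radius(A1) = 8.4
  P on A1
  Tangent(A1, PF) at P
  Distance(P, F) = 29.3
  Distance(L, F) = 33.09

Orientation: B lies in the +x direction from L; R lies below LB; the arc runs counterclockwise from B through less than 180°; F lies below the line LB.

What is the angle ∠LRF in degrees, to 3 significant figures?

57.4°

L is at the origin; L and B share the same y with |LB| = 36.3 and B on the +x side, so B = (36.3, 0.00). Since A1 is tangent to LB there, RB ⟂ LB, so R = B + (0, -8.4) = (36.3, -8.40). Since RP ⟂ PF (tangency), |RF| = √(8.4² + 29.3²) = 30.5 regardless of where P sits on A1. So F lies on both circle(L, 33.09) and circle(R, 30.5); the below-LB intersection is F = (14.5, -29.7). P is the foot of the tangent from F: P = (29.0, -4.25).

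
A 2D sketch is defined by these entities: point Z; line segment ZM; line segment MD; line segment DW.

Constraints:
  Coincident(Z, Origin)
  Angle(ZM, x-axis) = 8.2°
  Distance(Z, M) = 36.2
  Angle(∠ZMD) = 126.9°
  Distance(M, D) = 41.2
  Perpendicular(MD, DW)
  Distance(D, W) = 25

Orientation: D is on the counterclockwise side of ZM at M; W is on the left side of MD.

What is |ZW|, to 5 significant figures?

63.059

Z is at the origin; ZM runs at 8.2° with length 36.2, so M = 36.2·(cos 8.2°, sin 8.2°) = (35.830, 5.1632). ∠ZMD = 126.9°, so MD runs at 8.2° + (180° − 126.9°) = 61.300° from the x-axis; with |MD| = 41.2, D = M + 41.2·(cos 61.300°, sin 61.300°) = (55.615, 41.302). MD is perpendicular to DW; with |DW| = 25.0 on the left of MD, W = D + 25.0·(-0.87715, 0.48022) = (33.686, 53.307). Then |ZW| = |W − Z| = 63.059.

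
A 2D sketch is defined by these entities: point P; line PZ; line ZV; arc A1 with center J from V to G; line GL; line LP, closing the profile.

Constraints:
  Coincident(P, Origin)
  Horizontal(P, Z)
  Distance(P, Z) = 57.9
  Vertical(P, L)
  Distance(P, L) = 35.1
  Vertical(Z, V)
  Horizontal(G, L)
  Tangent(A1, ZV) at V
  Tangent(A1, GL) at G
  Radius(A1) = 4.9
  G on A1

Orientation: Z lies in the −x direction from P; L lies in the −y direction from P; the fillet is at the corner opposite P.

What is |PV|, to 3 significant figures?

65.3

The virtual corner opposite P is at (-57.9, -35.1). A1 meets ZV tangentially, so JV is at right angles to ZV and the tangent condition forces JG to be normal to GL, with radius 4.9, so the center J sits 4.9 in from both sides at J = (-53.0, -30.2). That places the tangent points at V = (-57.9, -30.2) on ZV and G = (-53.0, -35.1) on GL. Then |PV| = |V − P| = 65.3.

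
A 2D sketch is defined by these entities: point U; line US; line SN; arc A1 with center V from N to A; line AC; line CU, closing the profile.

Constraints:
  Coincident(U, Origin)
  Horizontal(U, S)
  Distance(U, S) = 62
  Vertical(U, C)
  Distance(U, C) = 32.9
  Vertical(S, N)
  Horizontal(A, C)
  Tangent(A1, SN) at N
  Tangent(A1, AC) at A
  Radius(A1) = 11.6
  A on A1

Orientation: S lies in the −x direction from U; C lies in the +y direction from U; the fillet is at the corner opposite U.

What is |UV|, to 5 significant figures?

54.716

U is at the origin; U and S share the same y with |US| = 62.0 and S on the −x side, so S = (-62.000, 0.0000). UC is vertical with |UC| = 32.9 and C on the +y side, so C = (0.0000, 32.900). The virtual corner opposite U is at (-62.000, 32.900). The tangent condition forces VN to be normal to SN and tangency of A1 to AC means the radius VA is perpendicular to AC, with radius 11.6, so the center V sits 11.6 in from both sides at V = (-50.400, 21.300). Then |UV| = |V − U| = 54.716.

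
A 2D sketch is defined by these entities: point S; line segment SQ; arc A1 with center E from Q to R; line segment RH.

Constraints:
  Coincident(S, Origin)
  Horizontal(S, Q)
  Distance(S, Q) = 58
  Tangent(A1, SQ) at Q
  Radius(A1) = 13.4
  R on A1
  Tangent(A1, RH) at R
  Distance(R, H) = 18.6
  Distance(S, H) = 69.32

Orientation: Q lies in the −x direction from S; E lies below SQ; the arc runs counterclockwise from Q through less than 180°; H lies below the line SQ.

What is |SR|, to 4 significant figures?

72.26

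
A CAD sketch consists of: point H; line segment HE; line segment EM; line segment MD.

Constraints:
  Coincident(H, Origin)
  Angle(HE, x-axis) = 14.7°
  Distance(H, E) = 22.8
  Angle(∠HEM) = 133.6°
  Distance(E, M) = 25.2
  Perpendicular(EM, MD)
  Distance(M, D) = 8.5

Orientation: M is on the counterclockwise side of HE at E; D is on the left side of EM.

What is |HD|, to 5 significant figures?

41.700

H is at the origin; HE runs at 14.7° with length 22.8, so E = 22.8·(cos 14.7°, sin 14.7°) = (22.054, 5.7857). ∠HEM = 133.6°, so EM runs at 14.7° + (180° − 133.6°) = 61.100° from the x-axis; with |EM| = 25.2, M = E + 25.2·(cos 61.100°, sin 61.100°) = (34.232, 27.847). EM is perpendicular to MD; with |MD| = 8.5 on the left of EM, D = M + 8.5·(-0.87546, 0.48328) = (26.791, 31.955). Then |HD| = |D − H| = 41.700.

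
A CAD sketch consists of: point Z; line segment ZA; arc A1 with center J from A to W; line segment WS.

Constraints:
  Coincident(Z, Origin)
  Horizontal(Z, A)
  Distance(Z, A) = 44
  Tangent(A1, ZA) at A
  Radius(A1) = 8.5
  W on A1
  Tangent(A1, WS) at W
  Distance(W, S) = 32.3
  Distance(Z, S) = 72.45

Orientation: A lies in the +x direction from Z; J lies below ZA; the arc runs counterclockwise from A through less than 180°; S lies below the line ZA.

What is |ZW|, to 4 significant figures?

41.22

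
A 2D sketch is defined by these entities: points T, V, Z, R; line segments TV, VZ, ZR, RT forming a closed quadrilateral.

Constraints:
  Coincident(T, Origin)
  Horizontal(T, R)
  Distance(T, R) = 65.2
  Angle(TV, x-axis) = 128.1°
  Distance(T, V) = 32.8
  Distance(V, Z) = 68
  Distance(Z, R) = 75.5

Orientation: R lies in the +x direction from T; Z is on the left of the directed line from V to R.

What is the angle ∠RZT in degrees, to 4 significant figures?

51.07°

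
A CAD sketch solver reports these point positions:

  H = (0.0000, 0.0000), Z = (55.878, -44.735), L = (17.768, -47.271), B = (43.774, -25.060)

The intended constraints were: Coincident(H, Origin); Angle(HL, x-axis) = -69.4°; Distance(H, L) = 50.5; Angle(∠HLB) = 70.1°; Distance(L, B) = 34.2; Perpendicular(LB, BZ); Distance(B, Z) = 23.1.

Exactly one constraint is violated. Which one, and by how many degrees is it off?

Perpendicular(LB, BZ) — off by 8.90°.

H = (0.00, 0.00) ✓; HL at -69.40° ✓; |HL| = 50.50 ✓; ∠HLB = 70.10° ✓; |LB| = 34.20 ✓; ∠(LB, BZ) = 98.90° ✗; |BZ| = 23.10 ✓.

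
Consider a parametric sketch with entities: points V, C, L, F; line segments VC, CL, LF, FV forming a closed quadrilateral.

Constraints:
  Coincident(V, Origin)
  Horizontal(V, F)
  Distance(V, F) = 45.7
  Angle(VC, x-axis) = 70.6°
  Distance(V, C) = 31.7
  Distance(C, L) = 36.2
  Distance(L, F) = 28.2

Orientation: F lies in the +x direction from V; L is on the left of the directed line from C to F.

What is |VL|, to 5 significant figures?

54.535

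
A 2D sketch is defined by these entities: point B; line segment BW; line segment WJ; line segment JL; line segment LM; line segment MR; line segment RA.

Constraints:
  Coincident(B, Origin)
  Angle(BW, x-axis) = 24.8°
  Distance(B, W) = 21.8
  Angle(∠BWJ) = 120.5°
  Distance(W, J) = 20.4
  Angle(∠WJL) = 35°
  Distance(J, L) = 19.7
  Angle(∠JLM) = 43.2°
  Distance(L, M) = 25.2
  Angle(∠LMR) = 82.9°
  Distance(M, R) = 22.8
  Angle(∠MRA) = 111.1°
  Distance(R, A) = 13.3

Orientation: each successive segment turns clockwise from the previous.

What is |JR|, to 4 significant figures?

12.16

B is at the origin; BW runs at 24.8° with length 21.8, so W = (19.79, 9.144). ∠BWJ = 120.5° gives WJ at -34.70° from the x-axis; with |WJ| = 20.4, J = (36.56, -2.469). ∠WJL = 35.0° gives JL at -179.7° from the x-axis; with |JL| = 19.7, L = (16.86, -2.572). ∠JLM = 43.2° gives LM at 43.50° from the x-axis; with |LM| = 25.2, M = (35.14, 14.77). ∠LMR = 82.9° gives MR at -53.60° from the x-axis; with |MR| = 22.8, R = (48.67, -3.577). Then |JR| = |R − J| = 12.16.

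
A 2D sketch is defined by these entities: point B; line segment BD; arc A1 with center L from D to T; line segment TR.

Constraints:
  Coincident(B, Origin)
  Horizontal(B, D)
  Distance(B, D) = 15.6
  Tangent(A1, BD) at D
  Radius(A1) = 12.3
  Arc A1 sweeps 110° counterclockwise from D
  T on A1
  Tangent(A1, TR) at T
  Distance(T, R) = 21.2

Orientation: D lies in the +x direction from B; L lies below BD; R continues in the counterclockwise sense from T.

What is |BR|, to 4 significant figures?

38.14

B is at the origin; BD is horizontal with |BD| = 15.6 and D on the +x side, so D = (15.60, 0.000). Since A1 is tangent to BD there, LD ⟂ BD, so L = D + (0, -12.3) = (15.60, -12.30). On A1, D sits at bearing 90° from L; a 110° counterclockwise sweep puts T at bearing 200°, so T = L + 12.3·(cos 200°, sin 200°) = (4.042, -16.51). A1 meets TR tangentially, so LT is at right angles to TR, so TR runs along (−sin 200°, cos 200°); with |TR| = 21.2, R = (11.29, -36.43). Then |BR| = |R − B| = 38.14.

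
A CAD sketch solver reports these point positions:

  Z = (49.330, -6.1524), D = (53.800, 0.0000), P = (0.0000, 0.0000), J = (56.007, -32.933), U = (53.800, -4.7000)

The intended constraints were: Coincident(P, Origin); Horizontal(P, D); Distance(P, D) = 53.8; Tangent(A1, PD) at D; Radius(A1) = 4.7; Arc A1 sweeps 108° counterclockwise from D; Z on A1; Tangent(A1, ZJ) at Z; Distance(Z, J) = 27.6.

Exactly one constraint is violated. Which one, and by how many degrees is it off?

Tangent(A1, ZJ) at Z — off by 4.00°.

P = (0.00, 0.00) ✓; P.y = 0.00, D.y = 0.00 ✓; |PD| = 53.80 ✓; ∠(UD, DP) = 90.00° ✓; |UD| = 4.700 ✓; bearing(U→Z) − bearing(U→D) = 108.0° ✓; |UZ| = 4.700 ✓; ∠(UZ, ZJ) = 94.00° ✗; |ZJ| = 27.60 ✓.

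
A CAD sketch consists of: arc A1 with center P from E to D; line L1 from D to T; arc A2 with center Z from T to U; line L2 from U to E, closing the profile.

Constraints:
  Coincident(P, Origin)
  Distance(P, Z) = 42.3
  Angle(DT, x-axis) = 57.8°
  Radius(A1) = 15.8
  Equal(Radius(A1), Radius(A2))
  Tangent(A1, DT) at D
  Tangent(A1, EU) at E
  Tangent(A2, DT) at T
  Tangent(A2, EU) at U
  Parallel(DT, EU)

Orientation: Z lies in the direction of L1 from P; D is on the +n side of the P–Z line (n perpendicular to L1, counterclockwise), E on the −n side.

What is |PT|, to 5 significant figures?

45.155

Tangency of A1 to both parallel lines with radius 15.8 puts D and E at P ± 15.8·n: D = (-13.370, 8.4194), E = (13.370, -8.4194). Equal radii place T and U the same way about Z: T = Z + 15.8·n = (9.1708, 44.213), U = Z − 15.8·n = (35.911, 27.375). Then |PT| = |T − P| = 45.155.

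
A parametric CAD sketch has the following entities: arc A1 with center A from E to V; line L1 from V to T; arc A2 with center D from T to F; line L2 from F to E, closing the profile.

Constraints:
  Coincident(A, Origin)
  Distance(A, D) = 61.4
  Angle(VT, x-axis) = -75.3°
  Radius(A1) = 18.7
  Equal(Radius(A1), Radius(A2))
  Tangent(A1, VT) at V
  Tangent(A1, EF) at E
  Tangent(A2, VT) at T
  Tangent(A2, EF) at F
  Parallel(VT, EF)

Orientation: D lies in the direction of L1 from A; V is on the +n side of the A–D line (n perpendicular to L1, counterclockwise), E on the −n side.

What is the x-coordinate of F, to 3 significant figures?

-2.51

The slot axis is L1's direction at -75.3°, so u = (cos -75.3°, sin -75.3°) = (0.254, -0.967) and n = (−sin -75.3°, cos -75.3°) = (0.967, 0.254). A is at the origin and D lies 61.4 along u from A, so D = 61.4·u = (15.6, -59.4). Tangency of A1 to both parallel lines with radius 18.7 puts V and E at A ± 18.7·n: V = (18.1, 4.75), E = (-18.1, -4.75). Equal radii place T and F the same way about D: T = D + 18.7·n = (33.7, -54.6), F = D − 18.7·n = (-2.51, -64.1). So F.x = -2.51.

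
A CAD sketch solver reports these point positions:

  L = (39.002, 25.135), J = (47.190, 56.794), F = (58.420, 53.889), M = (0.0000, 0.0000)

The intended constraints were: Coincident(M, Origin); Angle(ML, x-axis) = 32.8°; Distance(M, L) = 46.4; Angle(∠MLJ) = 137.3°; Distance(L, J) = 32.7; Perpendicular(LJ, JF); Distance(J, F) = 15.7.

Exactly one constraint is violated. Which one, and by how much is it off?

Distance(J, F) = 15.7 — off by 4.10.

M = (0.00, 0.00) ✓; ML at 32.80° ✓; |ML| = 46.40 ✓; ∠MLJ = 137.3° ✓; |LJ| = 32.70 ✓; ∠(LJ, JF) = 90.00° ✓; |JF| = 11.60 ✗.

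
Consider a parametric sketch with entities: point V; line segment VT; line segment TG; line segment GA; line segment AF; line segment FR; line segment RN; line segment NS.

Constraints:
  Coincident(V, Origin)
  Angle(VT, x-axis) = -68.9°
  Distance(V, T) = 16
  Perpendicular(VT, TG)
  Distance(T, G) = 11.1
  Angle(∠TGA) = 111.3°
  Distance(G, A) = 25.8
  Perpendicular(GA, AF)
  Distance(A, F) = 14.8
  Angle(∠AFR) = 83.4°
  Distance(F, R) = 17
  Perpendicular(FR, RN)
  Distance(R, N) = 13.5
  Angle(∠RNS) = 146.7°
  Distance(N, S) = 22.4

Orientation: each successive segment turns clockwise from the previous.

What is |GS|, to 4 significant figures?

30.52

V is at the origin; VT runs at -68.9° with length 16.0, so T = (5.760, -14.93). The perpendicularity gives TG at right angles to VT, so TG runs at -158.9°; with |TG| = 11.1, G = (-4.596, -18.92). ∠TGA = 111.3° gives GA at 132.4° from the x-axis; with |GA| = 25.8, A = (-21.99, 0.1289). GA is perpendicular to AF, so AF runs at 42.40°; with |AF| = 14.8, F = (-11.06, 10.11). ∠AFR = 83.4° gives FR at -54.20° from the x-axis; with |FR| = 17.0, R = (-1.119, -3.679). FR is perpendicular to RN, so RN runs at -144.2°; with |RN| = 13.5, N = (-12.07, -11.58). ∠RNS = 146.7° gives NS at -177.5° from the x-axis; with |NS| = 22.4, S = (-34.45, -12.55). Then |GS| = |S − G| = 30.52.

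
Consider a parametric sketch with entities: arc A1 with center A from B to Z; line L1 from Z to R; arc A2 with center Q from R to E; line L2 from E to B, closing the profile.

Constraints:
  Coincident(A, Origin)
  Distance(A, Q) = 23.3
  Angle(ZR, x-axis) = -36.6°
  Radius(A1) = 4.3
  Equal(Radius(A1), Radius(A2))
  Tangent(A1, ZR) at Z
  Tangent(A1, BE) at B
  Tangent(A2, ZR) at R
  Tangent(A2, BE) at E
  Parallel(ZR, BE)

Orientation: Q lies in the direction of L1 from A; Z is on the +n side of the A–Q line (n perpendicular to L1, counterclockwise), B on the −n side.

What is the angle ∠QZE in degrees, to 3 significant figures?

9.80°

The slot axis is L1's direction at -36.6°, so u = (cos -36.6°, sin -36.6°) = (0.803, -0.596) and n = (−sin -36.6°, cos -36.6°) = (0.596, 0.803). A is at the origin and Q lies 23.3 along u from A, so Q = 23.3·u = (18.7, -13.9). Tangency of A1 to both parallel lines with radius 4.3 puts Z and B at A ± 4.3·n: Z = (2.56, 3.45), B = (-2.56, -3.45). Equal radii place R and E the same way about Q: R = Q + 4.3·n = (21.3, -10.4), E = Q − 4.3·n = (16.1, -17.3). Then cos ∠QZE = ZQ·ZE / (|ZQ||ZE|), giving 9.80°.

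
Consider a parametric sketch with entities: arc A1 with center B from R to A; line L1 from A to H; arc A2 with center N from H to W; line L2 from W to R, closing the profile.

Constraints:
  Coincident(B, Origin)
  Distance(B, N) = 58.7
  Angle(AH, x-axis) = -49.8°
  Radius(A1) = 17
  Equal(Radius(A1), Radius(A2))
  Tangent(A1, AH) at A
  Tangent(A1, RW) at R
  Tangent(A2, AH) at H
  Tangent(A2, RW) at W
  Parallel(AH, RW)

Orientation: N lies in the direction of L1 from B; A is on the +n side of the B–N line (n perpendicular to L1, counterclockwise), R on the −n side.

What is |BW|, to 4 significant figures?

61.11

The slot axis is L1's direction at -49.8°, so u = (cos -49.8°, sin -49.8°) = (0.6455, -0.7638) and n = (−sin -49.8°, cos -49.8°) = (0.7638, 0.6455). B is at the origin and N lies 58.7 along u from B, so N = 58.7·u = (37.89, -44.83). Tangency of A1 to both parallel lines with radius 17.0 puts A and R at B ± 17.0·n: A = (12.98, 10.97), R = (-12.98, -10.97). Equal radii place H and W the same way about N: H = N + 17.0·n = (50.87, -33.86), W = N − 17.0·n = (24.90, -55.81). Then |BW| = |W − B| = 61.11.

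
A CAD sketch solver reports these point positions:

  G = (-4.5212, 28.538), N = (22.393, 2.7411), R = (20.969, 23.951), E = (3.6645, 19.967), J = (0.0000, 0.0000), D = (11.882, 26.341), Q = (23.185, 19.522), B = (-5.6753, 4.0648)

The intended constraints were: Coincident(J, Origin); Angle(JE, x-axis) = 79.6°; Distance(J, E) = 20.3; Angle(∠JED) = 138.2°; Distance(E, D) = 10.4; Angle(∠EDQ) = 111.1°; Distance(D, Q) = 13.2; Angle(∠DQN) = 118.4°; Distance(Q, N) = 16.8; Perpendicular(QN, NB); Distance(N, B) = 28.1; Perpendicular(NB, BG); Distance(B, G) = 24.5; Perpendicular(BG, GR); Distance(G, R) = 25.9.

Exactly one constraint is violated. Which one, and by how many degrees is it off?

Perpendicular(BG, GR) — off by 7.50°.

J = (0.00, 0.00) ✓; JE at 79.60° ✓; |JE| = 20.30 ✓; ∠JED = 138.2° ✓; |ED| = 10.40 ✓; ∠EDQ = 111.1° ✓; |DQ| = 13.20 ✓; ∠DQN = 118.4° ✓; |QN| = 16.80 ✓; ∠(QN, NB) = 90.00° ✓; |NB| = 28.10 ✓; ∠(NB, BG) = 90.00° ✓; |BG| = 24.50 ✓; ∠(BG, GR) = 97.50° ✗; |GR| = 25.90 ✓.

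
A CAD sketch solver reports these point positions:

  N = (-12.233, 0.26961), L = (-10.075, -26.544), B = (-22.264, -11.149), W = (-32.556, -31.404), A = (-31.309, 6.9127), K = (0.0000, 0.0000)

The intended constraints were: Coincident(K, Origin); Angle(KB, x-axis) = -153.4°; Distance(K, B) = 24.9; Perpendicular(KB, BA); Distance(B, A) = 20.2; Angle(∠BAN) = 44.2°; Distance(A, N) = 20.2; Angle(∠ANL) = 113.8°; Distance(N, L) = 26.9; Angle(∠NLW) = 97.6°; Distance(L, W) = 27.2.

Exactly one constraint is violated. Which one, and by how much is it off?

Distance(L, W) = 27.2 — off by 4.20.

K = (0.00, 0.00) ✓; KB at -153.4° ✓; |KB| = 24.90 ✓; ∠(KB, BA) = 90.00° ✓; |BA| = 20.20 ✓; ∠BAN = 44.20° ✓; |AN| = 20.20 ✓; ∠ANL = 113.8° ✓; |NL| = 26.90 ✓; ∠NLW = 97.60° ✓; |LW| = 23.00 ✗.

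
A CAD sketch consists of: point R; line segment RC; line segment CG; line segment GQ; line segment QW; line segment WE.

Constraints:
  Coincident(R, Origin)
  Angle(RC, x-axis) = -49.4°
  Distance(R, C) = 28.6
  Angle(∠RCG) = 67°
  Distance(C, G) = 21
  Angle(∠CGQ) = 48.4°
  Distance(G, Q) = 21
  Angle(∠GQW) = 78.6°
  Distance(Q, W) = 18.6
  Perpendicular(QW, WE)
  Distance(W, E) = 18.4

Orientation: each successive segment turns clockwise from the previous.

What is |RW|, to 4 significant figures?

29.72

R is at the origin; RC runs at -49.4° with length 28.6, so C = (18.61, -21.72). ∠RCG = 67.0° gives CG at -162.4° from the x-axis; with |CG| = 21.0, G = (-1.405, -28.06). ∠CGQ = 48.4° gives GQ at 66.00° from the x-axis; with |GQ| = 21.0, Q = (7.137, -8.880). ∠GQW = 78.6° gives QW at -35.40° from the x-axis; with |QW| = 18.6, W = (22.30, -19.66). Then |RW| = |W − R| = 29.72.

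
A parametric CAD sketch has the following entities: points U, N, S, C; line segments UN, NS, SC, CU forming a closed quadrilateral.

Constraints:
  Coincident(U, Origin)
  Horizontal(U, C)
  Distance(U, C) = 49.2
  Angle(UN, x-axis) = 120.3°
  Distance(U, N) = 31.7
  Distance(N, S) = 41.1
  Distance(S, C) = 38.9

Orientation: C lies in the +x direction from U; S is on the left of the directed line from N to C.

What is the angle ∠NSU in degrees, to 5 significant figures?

46.326°

Checks: |NS| = 41.10 ✓; |SC| = 38.90 ✓.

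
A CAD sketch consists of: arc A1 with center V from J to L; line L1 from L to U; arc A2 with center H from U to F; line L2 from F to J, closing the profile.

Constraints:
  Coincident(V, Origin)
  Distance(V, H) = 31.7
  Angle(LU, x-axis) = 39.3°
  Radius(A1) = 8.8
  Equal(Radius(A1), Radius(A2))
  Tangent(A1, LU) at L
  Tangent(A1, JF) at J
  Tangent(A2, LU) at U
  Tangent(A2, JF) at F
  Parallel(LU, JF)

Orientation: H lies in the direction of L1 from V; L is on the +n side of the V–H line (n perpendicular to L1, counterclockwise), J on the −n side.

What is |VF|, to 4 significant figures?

32.90

Tangency of A1 to both parallel lines with radius 8.8 puts L and J at V ± 8.8·n: L = (-5.574, 6.810), J = (5.574, -6.810). Equal radii place U and F the same way about H: U = H + 8.8·n = (18.96, 26.89), F = H − 8.8·n = (30.10, 13.27). Then |VF| = |F − V| = 32.90.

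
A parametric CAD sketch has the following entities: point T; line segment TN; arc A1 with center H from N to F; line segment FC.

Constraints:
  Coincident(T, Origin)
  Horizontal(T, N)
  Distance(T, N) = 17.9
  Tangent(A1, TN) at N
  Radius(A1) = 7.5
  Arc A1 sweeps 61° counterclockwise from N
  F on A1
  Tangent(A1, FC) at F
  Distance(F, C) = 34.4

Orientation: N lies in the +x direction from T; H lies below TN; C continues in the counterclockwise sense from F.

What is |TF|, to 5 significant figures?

11.981

T is at the origin; T and N share the same y with |TN| = 17.9 and N on the +x side, so N = (17.900, 0.0000). Tangency of A1 to TN means the radius HN is perpendicular to TN, so H = N + (0, -7.5) = (17.900, -7.5000). On A1, N sits at bearing 90° from H; a 61° counterclockwise sweep puts F at bearing 151°, so F = H + 7.5·(cos 151°, sin 151°) = (11.340, -3.8639). Then |TF| = |F − T| = 11.981.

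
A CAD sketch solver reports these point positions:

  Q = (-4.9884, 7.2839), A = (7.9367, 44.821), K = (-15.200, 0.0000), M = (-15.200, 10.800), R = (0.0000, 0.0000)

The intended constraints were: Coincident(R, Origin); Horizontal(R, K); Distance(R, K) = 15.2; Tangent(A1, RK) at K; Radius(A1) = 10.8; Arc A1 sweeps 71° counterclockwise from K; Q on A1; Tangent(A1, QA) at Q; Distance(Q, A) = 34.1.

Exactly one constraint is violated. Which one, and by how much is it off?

Distance(Q, A) = 34.1 — off by 5.60.

R = (0.00, 0.00) ✓; R.y = 0.00, K.y = 0.00 ✓; |RK| = 15.20 ✓; ∠(MK, KR) = 90.00° ✓; |MK| = 10.80 ✓; bearing(M→Q) − bearing(M→K) = 71.00° ✓; |MQ| = 10.80 ✓; ∠(MQ, QA) = 90.00° ✓; |QA| = 39.70 ✗.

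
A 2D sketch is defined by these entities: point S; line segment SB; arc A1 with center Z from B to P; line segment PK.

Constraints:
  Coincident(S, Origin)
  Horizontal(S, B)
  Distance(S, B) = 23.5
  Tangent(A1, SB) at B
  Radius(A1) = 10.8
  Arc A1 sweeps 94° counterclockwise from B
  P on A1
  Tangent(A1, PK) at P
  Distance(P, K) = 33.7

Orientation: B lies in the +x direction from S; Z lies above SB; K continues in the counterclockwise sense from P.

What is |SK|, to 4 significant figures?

55.31

S is at the origin; S and B share the same y with |SB| = 23.5 and B on the +x side, so B = (23.50, 0.000). Tangency of A1 to SB means the radius ZB is perpendicular to SB, so Z = B + (0, 10.8) = (23.50, 10.80). On A1, B sits at bearing -90° from Z; a 94° counterclockwise sweep puts P at bearing 4°, so P = Z + 10.8·(cos 4°, sin 4°) = (34.27, 11.55). The tangent condition forces ZP to be normal to PK, so PK runs along (−sin 4°, cos 4°); with |PK| = 33.7, K = (31.92, 45.17). Then |SK| = |K − S| = 55.31.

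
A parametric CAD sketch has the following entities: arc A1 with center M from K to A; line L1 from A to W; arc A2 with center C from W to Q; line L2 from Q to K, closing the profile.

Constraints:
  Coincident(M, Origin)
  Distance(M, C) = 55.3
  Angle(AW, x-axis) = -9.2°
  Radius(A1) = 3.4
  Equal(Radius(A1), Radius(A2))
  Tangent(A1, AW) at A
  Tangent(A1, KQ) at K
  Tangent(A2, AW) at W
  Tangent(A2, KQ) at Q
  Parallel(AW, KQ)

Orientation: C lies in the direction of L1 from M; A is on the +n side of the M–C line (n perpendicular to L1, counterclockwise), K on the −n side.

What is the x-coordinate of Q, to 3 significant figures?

54.0

The slot axis is L1's direction at -9.2°, so u = (cos -9.2°, sin -9.2°) = (0.987, -0.160) and n = (−sin -9.2°, cos -9.2°) = (0.160, 0.987). M is at the origin and C lies 55.3 along u from M, so C = 55.3·u = (54.6, -8.84). Tangency of A1 to both parallel lines with radius 3.4 puts A and K at M ± 3.4·n: A = (0.544, 3.36), K = (-0.544, -3.36). Equal radii place W and Q the same way about C: W = C + 3.4·n = (55.1, -5.49), Q = C − 3.4·n = (54.0, -12.2). So Q.x = 54.0.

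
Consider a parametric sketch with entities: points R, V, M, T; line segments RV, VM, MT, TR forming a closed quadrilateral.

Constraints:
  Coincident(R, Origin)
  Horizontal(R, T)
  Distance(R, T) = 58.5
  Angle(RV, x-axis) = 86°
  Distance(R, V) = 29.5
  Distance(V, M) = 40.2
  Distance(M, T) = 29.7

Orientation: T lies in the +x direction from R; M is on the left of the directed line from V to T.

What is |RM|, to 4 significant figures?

48.69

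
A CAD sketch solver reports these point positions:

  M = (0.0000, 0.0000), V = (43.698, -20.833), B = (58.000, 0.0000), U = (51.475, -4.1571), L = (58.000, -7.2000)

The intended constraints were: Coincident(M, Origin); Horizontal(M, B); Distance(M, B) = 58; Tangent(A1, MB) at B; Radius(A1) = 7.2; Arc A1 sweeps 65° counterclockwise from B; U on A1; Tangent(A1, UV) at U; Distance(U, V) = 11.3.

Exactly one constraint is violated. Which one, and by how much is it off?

Distance(U, V) = 11.3 — off by 7.10.

M = (0.00, 0.00) ✓; M.y = 0.00, B.y = 0.00 ✓; |MB| = 58.00 ✓; ∠(LB, BM) = 90.00° ✓; |LB| = 7.200 ✓; bearing(L→U) − bearing(L→B) = 65.00° ✓; |LU| = 7.200 ✓; ∠(LU, UV) = 90.00° ✓; |UV| = 18.40 ✗.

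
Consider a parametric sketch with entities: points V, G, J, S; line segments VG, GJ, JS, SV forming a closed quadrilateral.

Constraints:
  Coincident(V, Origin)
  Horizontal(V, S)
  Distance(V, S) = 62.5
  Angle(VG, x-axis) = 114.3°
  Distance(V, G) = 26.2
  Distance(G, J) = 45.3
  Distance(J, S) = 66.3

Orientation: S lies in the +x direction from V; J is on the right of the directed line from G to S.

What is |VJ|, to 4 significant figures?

20.28

V is at the origin; VS is horizontal with |VS| = 62.5 and S in +x, so S = (62.5, 0). VG runs at 114.3° with |VG| = 26.2, so G = (-10.78, 23.88). J is determined by |GJ| = 45.3 and |JS| = 66.3 together: it lies at the intersection of circle(G, 45.3) and circle(S, 66.3). With |GS| = 77.07, the foot of the radical line on GS is 23.33 from G and the perpendicular offset is √(45.3² − 23.33²) = 38.83. Taking the right-of-GS solution: J = (-0.6260, -20.27).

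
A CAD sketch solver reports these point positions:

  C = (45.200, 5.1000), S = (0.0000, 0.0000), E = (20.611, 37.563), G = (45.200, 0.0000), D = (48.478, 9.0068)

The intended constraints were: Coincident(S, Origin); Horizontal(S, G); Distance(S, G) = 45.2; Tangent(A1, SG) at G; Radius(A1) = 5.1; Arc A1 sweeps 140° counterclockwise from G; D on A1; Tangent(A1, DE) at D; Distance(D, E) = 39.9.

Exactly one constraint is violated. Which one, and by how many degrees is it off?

Tangent(A1, DE) at D — off by 5.70°.

S = (0.00, 0.00) ✓; S.y = 0.00, G.y = 0.00 ✓; |SG| = 45.20 ✓; ∠(CG, GS) = 90.00° ✓; |CG| = 5.100 ✓; bearing(C→D) − bearing(C→G) = 140.0° ✓; |CD| = 5.100 ✓; ∠(CD, DE) = 95.70° ✗; |DE| = 39.90 ✓.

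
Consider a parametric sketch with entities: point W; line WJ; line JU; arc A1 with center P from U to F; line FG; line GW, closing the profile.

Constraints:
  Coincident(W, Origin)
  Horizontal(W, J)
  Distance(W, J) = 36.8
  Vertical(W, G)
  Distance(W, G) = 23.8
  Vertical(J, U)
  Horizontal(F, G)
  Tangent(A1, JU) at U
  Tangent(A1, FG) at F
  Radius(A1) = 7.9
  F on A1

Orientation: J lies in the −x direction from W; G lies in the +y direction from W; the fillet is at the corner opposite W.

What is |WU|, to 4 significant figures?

40.09

The virtual corner opposite W is at (-36.80, 23.80). A1 meets JU tangentially, so PU is at right angles to JU and since A1 is tangent to FG there, PF ⟂ FG, with radius 7.9, so the center P sits 7.9 in from both sides at P = (-28.90, 15.90). That places the tangent points at U = (-36.80, 15.90) on JU and F = (-28.90, 23.80) on FG. Then |WU| = |U − W| = 40.09.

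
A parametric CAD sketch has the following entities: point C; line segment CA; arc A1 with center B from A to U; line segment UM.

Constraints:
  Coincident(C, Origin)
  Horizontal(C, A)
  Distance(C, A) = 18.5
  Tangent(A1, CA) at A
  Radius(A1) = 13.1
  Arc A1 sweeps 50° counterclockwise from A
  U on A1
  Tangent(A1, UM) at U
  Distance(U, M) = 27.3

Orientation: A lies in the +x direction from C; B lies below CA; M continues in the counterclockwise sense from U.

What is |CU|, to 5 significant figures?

9.6722

Since A1 is tangent to CA there, BA ⟂ CA, so B = A + (0, -13.1) = (18.500, -13.100). On A1, A sits at bearing 90° from B; a 50° counterclockwise sweep puts U at bearing 140°, so U = B + 13.1·(cos 140°, sin 140°) = (8.4648, -4.6795). Then |CU| = |U − C| = 9.6722.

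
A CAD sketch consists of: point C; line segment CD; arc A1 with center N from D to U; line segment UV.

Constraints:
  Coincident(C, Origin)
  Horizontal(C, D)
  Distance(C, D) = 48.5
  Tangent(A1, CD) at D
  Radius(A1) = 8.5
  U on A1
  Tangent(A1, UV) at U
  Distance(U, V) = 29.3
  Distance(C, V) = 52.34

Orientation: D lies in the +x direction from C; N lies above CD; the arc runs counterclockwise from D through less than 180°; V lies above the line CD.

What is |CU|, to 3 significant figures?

56.9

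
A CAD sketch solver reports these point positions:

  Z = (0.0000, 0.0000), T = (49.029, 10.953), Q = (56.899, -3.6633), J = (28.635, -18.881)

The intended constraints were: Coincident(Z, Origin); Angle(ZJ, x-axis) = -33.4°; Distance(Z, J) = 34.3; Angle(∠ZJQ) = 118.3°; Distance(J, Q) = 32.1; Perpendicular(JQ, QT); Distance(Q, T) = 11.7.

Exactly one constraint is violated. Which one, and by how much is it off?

Distance(Q, T) = 11.7 — off by 4.90.

Z = (0.00, 0.00) ✓; ZJ at -33.40° ✓; |ZJ| = 34.30 ✓; ∠ZJQ = 118.3° ✓; |JQ| = 32.10 ✓; ∠(JQ, QT) = 90.00° ✓; |QT| = 16.60 ✗.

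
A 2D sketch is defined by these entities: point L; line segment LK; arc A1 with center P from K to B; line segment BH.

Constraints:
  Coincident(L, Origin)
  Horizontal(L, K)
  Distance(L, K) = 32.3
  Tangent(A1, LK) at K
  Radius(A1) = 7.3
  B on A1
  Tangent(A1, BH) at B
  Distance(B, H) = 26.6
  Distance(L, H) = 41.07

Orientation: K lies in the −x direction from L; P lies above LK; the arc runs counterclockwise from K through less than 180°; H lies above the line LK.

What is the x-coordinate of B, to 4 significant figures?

-25.01

Checks: L.y = 0.00, K.y = 0.00 ✓; |PB| = 7.300 ✓; ∠(PB, BH) = 90.00° ✓; |BH| = 26.60 ✓; |LH| = 41.07 ✓.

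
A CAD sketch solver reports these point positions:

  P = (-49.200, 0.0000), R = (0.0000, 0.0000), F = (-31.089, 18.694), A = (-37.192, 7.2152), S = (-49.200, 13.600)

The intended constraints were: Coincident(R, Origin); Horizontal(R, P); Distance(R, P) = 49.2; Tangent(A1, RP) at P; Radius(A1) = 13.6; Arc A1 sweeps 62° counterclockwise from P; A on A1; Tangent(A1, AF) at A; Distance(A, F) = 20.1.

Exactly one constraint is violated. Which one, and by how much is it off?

Distance(A, F) = 20.1 — off by 7.10.

R = (0.00, 0.00) ✓; R.y = 0.00, P.y = 0.00 ✓; |RP| = 49.20 ✓; ∠(SP, PR) = 90.00° ✓; |SP| = 13.60 ✓; bearing(S→A) − bearing(S→P) = 62.00° ✓; |SA| = 13.60 ✓; ∠(SA, AF) = 90.00° ✓; |AF| = 13.00 ✗.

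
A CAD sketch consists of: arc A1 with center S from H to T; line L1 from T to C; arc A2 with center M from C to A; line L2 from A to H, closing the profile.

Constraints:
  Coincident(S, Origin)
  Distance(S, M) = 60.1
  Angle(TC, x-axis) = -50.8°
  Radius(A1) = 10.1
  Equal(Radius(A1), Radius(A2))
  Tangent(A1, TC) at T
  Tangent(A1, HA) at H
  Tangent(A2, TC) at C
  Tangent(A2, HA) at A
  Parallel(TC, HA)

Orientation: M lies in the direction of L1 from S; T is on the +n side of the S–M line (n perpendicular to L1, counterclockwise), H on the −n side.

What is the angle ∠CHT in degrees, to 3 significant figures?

71.4°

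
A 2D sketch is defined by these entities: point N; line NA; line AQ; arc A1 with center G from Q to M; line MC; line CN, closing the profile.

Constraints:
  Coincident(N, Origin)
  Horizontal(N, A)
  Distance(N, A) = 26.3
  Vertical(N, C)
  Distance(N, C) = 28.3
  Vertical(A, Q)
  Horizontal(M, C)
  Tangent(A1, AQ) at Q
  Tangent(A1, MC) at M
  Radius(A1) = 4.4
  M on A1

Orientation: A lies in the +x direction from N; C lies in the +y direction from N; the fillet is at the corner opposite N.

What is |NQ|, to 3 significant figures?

35.5

N is at the origin; N and A share the same y with |NA| = 26.3 and A on the +x side, so A = (26.3, 0.00). N and C share the same x with |NC| = 28.3 and C on the +y side, so C = (0.00, 28.3). The virtual corner opposite N is at (26.3, 28.3). Since A1 is tangent to AQ there, GQ ⟂ AQ and A1 meets MC tangentially, so GM is at right angles to MC, with radius 4.4, so the center G sits 4.4 in from both sides at G = (21.9, 23.9). That places the tangent points at Q = (26.3, 23.9) on AQ and M = (21.9, 28.3) on MC. Then |NQ| = |Q − N| = 35.5.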